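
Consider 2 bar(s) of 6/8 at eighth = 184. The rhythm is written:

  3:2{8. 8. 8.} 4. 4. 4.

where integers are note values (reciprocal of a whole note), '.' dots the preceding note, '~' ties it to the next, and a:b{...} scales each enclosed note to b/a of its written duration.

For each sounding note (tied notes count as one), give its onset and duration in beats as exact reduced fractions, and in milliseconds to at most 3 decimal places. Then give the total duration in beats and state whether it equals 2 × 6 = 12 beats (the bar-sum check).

1) 0.0ms=0b +326.087ms=1b
2) 326.087ms=1b +326.087ms=1b
3) 652.174ms=2b +326.087ms=1b
4) 978.261ms=3b +978.261ms=3b
5) 1956.522ms=6b +978.261ms=3b
6) 2934.783ms=9b +978.261ms=3b
Σ=12b of 12 (184bpm 6/8) — PASS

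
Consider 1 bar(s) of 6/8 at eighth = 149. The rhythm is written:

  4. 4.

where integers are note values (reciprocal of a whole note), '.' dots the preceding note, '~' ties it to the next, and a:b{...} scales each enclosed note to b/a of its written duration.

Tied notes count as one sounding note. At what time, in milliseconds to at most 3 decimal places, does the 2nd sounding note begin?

note 2 onset = 3b = 1208.054ms

1. 0.0ms @ 0 + 1208.054ms (3)
2. 1208.054ms @ 3 + 1208.054ms (3)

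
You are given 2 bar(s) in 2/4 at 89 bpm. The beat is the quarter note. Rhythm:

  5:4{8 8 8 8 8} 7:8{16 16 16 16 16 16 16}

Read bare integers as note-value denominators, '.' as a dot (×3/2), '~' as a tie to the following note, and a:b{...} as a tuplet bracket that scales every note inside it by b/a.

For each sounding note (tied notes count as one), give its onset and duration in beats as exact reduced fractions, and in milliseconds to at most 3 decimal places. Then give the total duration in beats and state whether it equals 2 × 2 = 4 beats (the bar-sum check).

1) 0.0ms=0b +269.663ms=2/5b
2) 269.663ms=2/5b +269.663ms=2/5b
3) 539.326ms=4/5b +269.663ms=2/5b
4) 808.989ms=6/5b +269.663ms=2/5b
5) 1078.652ms=8/5b +269.663ms=2/5b
6) 1348.315ms=2b +192.616ms=2/7b
7) 1540.931ms=16/7b +192.616ms=2/7b
8) 1733.547ms=18/7b +192.616ms=2/7b
9) 1926.164ms=20/7b +192.616ms=2/7b
10) 2118.78ms=22/7b +192.616ms=2/7b
11) 2311.396ms=24/7b +192.616ms=2/7b
12) 2504.013ms=26/7b +192.616ms=2/7b
Σ=4b of 4 (89bpm 2/4) — PASS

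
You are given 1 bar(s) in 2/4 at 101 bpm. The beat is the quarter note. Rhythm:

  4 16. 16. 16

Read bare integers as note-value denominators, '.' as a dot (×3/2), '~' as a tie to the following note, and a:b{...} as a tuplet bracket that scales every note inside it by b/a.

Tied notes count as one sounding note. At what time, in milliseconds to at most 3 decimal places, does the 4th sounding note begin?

note 4 onset = 7/4b = 1039.604ms

1. 0.0ms @ 0 + 594.059ms (1)
2. 594.059ms @ 1 + 222.772ms (3/8)
3. 816.832ms @ 11/8 + 222.772ms (3/8)
4. 1039.604ms @ 7/4 + 148.515ms (1/4)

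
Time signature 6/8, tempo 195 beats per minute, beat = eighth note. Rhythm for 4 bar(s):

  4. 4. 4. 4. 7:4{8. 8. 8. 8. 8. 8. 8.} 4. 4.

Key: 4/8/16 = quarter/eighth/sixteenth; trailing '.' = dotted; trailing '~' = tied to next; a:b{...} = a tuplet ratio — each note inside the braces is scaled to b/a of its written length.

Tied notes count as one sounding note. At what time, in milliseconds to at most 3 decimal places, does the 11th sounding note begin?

note 11 onset = 120/7b = 5274.725ms

1. 0.0ms @ 0 + 923.077ms (3)
2. 923.077ms @ 3 + 923.077ms (3)
3. 1846.154ms @ 6 + 923.077ms (3)
4. 2769.231ms @ 9 + 923.077ms (3)
5. 3692.308ms @ 12 + 263.736ms (6/7)
6. 3956.044ms @ 90/7 + 263.736ms (6/7)
7. 4219.78ms @ 96/7 + 263.736ms (6/7)
8. 4483.516ms @ 102/7 + 263.736ms (6/7)
9. 4747.253ms @ 108/7 + 263.736ms (6/7)
10. 5010.989ms @ 114/7 + 263.736ms (6/7)
11. 5274.725ms @ 120/7 + 263.736ms (6/7)
12. 5538.462ms @ 18 + 923.077ms (3)
13. 6461.538ms @ 21 + 923.077ms (3)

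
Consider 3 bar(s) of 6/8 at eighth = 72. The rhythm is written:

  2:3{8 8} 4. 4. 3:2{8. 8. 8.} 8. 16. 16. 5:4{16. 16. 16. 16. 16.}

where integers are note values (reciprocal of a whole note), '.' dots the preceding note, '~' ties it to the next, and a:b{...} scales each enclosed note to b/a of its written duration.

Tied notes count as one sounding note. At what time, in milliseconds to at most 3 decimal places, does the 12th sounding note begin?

1. 0.0ms @ 0 + 1250.0ms (3/2)
2. 1250.0ms @ 3/2 + 1250.0ms (3/2)
3. 2500.0ms @ 3 + 2500.0ms (3)
4. 5000.0ms @ 6 + 2500.0ms (3)
5. 7500.0ms @ 9 + 833.333ms (1)
6. 8333.333ms @ 10 + 833.333ms (1)
7. 9166.667ms @ 11 + 833.333ms (1)
8. 10000.0ms @ 12 + 1250.0ms (3/2)
9. 11250.0ms @ 27/2 + 625.0ms (3/4)
10. 11875.0ms @ 57/4 + 625.0ms (3/4)
11. 12500.0ms @ 15 + 500.0ms (3/5)
12. 13000.0ms @ 78/5 + 500.0ms (3/5)
13. 13500.0ms @ 81/5 + 500.0ms (3/5)
14. 14000.0ms @ 84/5 + 500.0ms (3/5)
15. 14500.0ms @ 87/5 + 500.0ms (3/5)

note 12 onset = 78/5b = 13000.0ms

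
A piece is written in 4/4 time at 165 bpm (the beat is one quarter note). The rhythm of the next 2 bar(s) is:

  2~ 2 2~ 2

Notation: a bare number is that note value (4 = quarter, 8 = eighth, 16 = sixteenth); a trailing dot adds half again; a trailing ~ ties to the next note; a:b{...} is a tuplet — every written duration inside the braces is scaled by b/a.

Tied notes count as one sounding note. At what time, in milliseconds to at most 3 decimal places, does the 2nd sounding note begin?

note 2 onset = 4b = 1454.545ms

1. 0.0ms @ 0 + 1454.545ms (4)
2. 1454.545ms @ 4 + 1454.545ms (4)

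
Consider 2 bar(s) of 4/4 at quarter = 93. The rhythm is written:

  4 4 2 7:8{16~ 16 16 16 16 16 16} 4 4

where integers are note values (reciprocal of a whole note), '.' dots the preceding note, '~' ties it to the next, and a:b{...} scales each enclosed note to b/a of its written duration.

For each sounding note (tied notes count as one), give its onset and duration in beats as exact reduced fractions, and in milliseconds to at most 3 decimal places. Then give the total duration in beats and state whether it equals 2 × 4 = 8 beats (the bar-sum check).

1) 0.0ms=0b +645.161ms=1b
2) 645.161ms=1b +645.161ms=1b
3) 1290.323ms=2b +1290.323ms=2b
4) 2580.645ms=4b +368.664ms=4/7b
5) 2949.309ms=32/7b +184.332ms=2/7b
6) 3133.641ms=34/7b +184.332ms=2/7b
7) 3317.972ms=36/7b +184.332ms=2/7b
8) 3502.304ms=38/7b +184.332ms=2/7b
9) 3686.636ms=40/7b +184.332ms=2/7b
10) 3870.968ms=6b +645.161ms=1b
11) 4516.129ms=7b +645.161ms=1b
Σ=8b of 8 (93bpm 4/4) — PASS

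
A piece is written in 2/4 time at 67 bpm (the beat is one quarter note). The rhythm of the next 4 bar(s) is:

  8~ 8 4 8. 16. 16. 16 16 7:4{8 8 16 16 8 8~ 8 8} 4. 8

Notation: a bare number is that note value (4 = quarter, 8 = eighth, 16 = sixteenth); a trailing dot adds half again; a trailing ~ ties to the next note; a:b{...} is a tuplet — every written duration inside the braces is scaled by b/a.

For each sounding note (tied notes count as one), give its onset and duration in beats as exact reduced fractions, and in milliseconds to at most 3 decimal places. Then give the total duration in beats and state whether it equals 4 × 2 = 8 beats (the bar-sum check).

1) 0.0ms=0b +895.522ms=1b
2) 895.522ms=1b +895.522ms=1b
3) 1791.045ms=2b +671.642ms=3/4b
4) 2462.687ms=11/4b +335.821ms=3/8b
5) 2798.507ms=25/8b +335.821ms=3/8b
6) 3134.328ms=7/2b +223.881ms=1/4b
7) 3358.209ms=15/4b +223.881ms=1/4b
8) 3582.09ms=4b +255.864ms=2/7b
9) 3837.953ms=30/7b +255.864ms=2/7b
10) 4093.817ms=32/7b +127.932ms=1/7b
11) 4221.748ms=33/7b +127.932ms=1/7b
12) 4349.68ms=34/7b +255.864ms=2/7b
13) 4605.544ms=36/7b +511.727ms=4/7b
14) 5117.271ms=40/7b +255.864ms=2/7b
15) 5373.134ms=6b +1343.284ms=3/2b
16) 6716.418ms=15/2b +447.761ms=1/2b
Σ=8b of 8 (67bpm 2/4) — PASS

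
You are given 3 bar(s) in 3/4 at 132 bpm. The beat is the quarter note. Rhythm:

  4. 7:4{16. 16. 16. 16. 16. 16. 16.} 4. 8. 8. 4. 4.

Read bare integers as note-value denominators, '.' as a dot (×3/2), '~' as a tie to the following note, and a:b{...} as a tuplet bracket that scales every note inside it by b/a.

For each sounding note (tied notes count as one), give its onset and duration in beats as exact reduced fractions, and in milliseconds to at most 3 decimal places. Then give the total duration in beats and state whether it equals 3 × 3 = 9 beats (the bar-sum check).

1) 0.0ms=0b +681.818ms=3/2b
2) 681.818ms=3/2b +97.403ms=3/14b
3) 779.221ms=12/7b +97.403ms=3/14b
4) 876.623ms=27/14b +97.403ms=3/14b
5) 974.026ms=15/7b +97.403ms=3/14b
6) 1071.429ms=33/14b +97.403ms=3/14b
7) 1168.831ms=18/7b +97.403ms=3/14b
8) 1266.234ms=39/14b +97.403ms=3/14b
9) 1363.636ms=3b +681.818ms=3/2b
10) 2045.455ms=9/2b +340.909ms=3/4b
11) 2386.364ms=21/4b +340.909ms=3/4b
12) 2727.273ms=6b +681.818ms=3/2b
13) 3409.091ms=15/2b +681.818ms=3/2b
Σ=9b of 9 (132bpm 3/4) — PASS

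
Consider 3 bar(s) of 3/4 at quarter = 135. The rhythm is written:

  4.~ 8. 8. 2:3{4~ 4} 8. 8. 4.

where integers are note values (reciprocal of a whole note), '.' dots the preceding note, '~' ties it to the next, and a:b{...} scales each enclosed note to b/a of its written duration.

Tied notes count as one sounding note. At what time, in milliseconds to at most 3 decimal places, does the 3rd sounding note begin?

note 3 onset = 3b = 1333.333ms

1. 0.0ms @ 0 + 1000.0ms (9/4)
2. 1000.0ms @ 9/4 + 333.333ms (3/4)
3. 1333.333ms @ 3 + 1333.333ms (3)
4. 2666.667ms @ 6 + 333.333ms (3/4)
5. 3000.0ms @ 27/4 + 333.333ms (3/4)
6. 3333.333ms @ 15/2 + 666.667ms (3/2)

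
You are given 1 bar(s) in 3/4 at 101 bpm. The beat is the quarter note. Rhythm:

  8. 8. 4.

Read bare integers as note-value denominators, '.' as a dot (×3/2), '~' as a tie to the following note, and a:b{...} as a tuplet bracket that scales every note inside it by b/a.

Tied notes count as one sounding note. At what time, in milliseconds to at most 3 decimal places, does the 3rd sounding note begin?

note 3 onset = 3/2b = 891.089ms

1. 0.0ms @ 0 + 445.545ms (3/4)
2. 445.545ms @ 3/4 + 445.545ms (3/4)
3. 891.089ms @ 3/2 + 891.089ms (3/2)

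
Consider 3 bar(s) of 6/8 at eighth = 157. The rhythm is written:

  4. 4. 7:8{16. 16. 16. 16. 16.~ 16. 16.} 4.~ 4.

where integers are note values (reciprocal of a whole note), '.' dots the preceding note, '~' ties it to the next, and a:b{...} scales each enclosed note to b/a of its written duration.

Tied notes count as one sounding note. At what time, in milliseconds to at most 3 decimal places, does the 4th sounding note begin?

note 4 onset = 48/7b = 2620.564ms

1. 0.0ms @ 0 + 1146.497ms (3)
2. 1146.497ms @ 3 + 1146.497ms (3)
3. 2292.994ms @ 6 + 327.571ms (6/7)
4. 2620.564ms @ 48/7 + 327.571ms (6/7)
5. 2948.135ms @ 54/7 + 327.571ms (6/7)
6. 3275.705ms @ 60/7 + 327.571ms (6/7)
7. 3603.276ms @ 66/7 + 655.141ms (12/7)
8. 4258.417ms @ 78/7 + 327.571ms (6/7)
9. 4585.987ms @ 12 + 2292.994ms (6)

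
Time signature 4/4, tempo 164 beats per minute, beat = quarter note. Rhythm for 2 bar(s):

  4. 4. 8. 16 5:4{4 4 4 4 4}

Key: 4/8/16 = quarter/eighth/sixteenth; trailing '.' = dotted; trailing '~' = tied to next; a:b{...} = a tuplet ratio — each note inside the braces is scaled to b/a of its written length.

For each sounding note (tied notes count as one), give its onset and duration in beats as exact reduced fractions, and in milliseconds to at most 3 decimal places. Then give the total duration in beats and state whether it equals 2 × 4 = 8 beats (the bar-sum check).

1) 0.0ms=0b +548.78ms=3/2b
2) 548.78ms=3/2b +548.78ms=3/2b
3) 1097.561ms=3b +274.39ms=3/4b
4) 1371.951ms=15/4b +91.463ms=1/4b
5) 1463.415ms=4b +292.683ms=4/5b
6) 1756.098ms=24/5b +292.683ms=4/5b
7) 2048.78ms=28/5b +292.683ms=4/5b
8) 2341.463ms=32/5b +292.683ms=4/5b
9) 2634.146ms=36/5b +292.683ms=4/5b
Σ=8b of 8 (164bpm 4/4) — PASS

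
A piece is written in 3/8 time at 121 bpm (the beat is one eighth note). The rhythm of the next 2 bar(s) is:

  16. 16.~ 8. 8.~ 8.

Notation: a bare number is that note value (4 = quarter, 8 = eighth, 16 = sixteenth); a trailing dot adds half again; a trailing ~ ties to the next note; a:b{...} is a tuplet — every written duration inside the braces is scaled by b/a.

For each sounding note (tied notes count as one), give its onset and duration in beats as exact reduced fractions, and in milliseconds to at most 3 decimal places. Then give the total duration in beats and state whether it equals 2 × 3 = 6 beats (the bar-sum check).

1) 0.0ms=0b +371.901ms=3/4b
2) 371.901ms=3/4b +1115.702ms=9/4b
3) 1487.603ms=3b +1487.603ms=3b
Σ=6b of 6 (121bpm 3/8) — PASS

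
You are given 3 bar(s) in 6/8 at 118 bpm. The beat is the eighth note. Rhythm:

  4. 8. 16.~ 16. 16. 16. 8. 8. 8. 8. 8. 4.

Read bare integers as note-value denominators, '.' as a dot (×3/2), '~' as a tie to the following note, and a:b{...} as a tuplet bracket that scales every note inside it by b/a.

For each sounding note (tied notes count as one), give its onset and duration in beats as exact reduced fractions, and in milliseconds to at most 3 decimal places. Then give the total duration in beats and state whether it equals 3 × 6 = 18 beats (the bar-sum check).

1) 0.0ms=0b +1525.424ms=3b
2) 1525.424ms=3b +762.712ms=3/2b
3) 2288.136ms=9/2b +762.712ms=3/2b
4) 3050.847ms=6b +381.356ms=3/4b
5) 3432.203ms=27/4b +381.356ms=3/4b
6) 3813.559ms=15/2b +762.712ms=3/2b
7) 4576.271ms=9b +762.712ms=3/2b
8) 5338.983ms=21/2b +762.712ms=3/2b
9) 6101.695ms=12b +762.712ms=3/2b
10) 6864.407ms=27/2b +762.712ms=3/2b
11) 7627.119ms=15b +1525.424ms=3b
Σ=18b of 18 (118bpm 6/8) — PASS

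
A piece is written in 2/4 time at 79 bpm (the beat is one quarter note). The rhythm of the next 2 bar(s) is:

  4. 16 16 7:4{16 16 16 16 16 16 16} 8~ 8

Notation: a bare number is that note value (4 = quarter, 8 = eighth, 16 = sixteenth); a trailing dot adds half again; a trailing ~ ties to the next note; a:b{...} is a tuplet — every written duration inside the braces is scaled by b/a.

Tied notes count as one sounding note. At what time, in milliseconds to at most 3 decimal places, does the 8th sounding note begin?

1. 0.0ms @ 0 + 1139.241ms (3/2)
2. 1139.241ms @ 3/2 + 189.873ms (1/4)
3. 1329.114ms @ 7/4 + 189.873ms (1/4)
4. 1518.987ms @ 2 + 108.499ms (1/7)
5. 1627.486ms @ 15/7 + 108.499ms (1/7)
6. 1735.986ms @ 16/7 + 108.499ms (1/7)
7. 1844.485ms @ 17/7 + 108.499ms (1/7)
8. 1952.984ms @ 18/7 + 108.499ms (1/7)
9. 2061.483ms @ 19/7 + 108.499ms (1/7)
10. 2169.982ms @ 20/7 + 108.499ms (1/7)
11. 2278.481ms @ 3 + 759.494ms (1)

note 8 onset = 18/7b = 1952.984ms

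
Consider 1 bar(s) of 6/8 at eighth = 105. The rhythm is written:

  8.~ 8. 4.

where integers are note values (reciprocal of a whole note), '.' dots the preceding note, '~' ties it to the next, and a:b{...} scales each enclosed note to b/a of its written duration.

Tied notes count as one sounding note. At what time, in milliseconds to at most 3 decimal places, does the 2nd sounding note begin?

note 2 onset = 3b = 1714.286ms

1. 0.0ms @ 0 + 1714.286ms (3)
2. 1714.286ms @ 3 + 1714.286ms (3)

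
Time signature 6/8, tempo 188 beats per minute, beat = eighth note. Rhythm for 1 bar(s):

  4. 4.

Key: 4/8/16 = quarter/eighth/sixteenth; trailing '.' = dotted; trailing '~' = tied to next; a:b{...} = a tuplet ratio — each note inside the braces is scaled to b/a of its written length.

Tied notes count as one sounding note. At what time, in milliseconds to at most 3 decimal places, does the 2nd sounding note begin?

1. 0.0ms @ 0 + 957.447ms (3)
2. 957.447ms @ 3 + 957.447ms (3)

note 2 onset = 3b = 957.447ms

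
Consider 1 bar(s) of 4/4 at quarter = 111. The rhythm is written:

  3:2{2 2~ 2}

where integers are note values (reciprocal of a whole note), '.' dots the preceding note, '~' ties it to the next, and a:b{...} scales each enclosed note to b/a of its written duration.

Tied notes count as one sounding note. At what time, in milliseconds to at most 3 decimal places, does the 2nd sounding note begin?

note 2 onset = 4/3b = 720.721ms

1. 0.0ms @ 0 + 720.721ms (4/3)
2. 720.721ms @ 4/3 + 1441.441ms (8/3)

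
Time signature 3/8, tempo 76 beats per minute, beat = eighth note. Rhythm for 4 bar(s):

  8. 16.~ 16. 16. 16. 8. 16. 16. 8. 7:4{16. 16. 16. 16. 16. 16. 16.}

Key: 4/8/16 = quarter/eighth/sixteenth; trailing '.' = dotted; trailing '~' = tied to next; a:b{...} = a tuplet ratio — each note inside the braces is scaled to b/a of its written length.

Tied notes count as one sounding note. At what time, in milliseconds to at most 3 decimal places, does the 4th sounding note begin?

note 4 onset = 15/4b = 2960.526ms

1. 0.0ms @ 0 + 1184.211ms (3/2)
2. 1184.211ms @ 3/2 + 1184.211ms (3/2)
3. 2368.421ms @ 3 + 592.105ms (3/4)
4. 2960.526ms @ 15/4 + 592.105ms (3/4)
5. 3552.632ms @ 9/2 + 1184.211ms (3/2)
6. 4736.842ms @ 6 + 592.105ms (3/4)
7. 5328.947ms @ 27/4 + 592.105ms (3/4)
8. 5921.053ms @ 15/2 + 1184.211ms (3/2)
9. 7105.263ms @ 9 + 338.346ms (3/7)
10. 7443.609ms @ 66/7 + 338.346ms (3/7)
11. 7781.955ms @ 69/7 + 338.346ms (3/7)
12. 8120.301ms @ 72/7 + 338.346ms (3/7)
13. 8458.647ms @ 75/7 + 338.346ms (3/7)
14. 8796.992ms @ 78/7 + 338.346ms (3/7)
15. 9135.338ms @ 81/7 + 338.346ms (3/7)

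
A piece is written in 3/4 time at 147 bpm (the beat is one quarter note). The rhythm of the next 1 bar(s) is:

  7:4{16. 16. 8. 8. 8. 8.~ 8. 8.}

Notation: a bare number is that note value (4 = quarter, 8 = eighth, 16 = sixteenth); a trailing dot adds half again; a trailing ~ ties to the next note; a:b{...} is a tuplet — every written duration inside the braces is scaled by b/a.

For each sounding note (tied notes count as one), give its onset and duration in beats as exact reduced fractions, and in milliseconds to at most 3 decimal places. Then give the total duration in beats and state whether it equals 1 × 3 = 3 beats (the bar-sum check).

1) 0.0ms=0b +87.464ms=3/14b
2) 87.464ms=3/14b +87.464ms=3/14b
3) 174.927ms=3/7b +174.927ms=3/7b
4) 349.854ms=6/7b +174.927ms=3/7b
5) 524.781ms=9/7b +174.927ms=3/7b
6) 699.708ms=12/7b +349.854ms=6/7b
7) 1049.563ms=18/7b +174.927ms=3/7b
Σ=3b of 3 (147bpm 3/4) — PASS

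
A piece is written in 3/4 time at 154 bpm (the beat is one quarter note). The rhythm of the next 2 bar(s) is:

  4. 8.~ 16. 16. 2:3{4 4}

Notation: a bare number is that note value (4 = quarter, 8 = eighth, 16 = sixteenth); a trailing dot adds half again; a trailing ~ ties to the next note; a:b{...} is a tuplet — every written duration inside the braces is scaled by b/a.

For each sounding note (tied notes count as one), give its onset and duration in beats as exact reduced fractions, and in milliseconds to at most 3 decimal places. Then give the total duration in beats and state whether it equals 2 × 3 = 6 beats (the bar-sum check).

1) 0.0ms=0b +584.416ms=3/2b
2) 584.416ms=3/2b +438.312ms=9/8b
3) 1022.727ms=21/8b +146.104ms=3/8b
4) 1168.831ms=3b +584.416ms=3/2b
5) 1753.247ms=9/2b +584.416ms=3/2b
Σ=6b of 6 (154bpm 3/4) — PASS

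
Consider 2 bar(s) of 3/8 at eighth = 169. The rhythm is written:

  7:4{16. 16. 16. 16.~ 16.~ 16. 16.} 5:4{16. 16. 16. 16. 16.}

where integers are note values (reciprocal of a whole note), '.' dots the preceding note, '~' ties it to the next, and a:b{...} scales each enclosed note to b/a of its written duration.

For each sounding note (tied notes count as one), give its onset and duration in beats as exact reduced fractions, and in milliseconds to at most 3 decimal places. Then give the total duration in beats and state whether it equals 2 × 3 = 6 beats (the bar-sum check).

1) 0.0ms=0b +152.156ms=3/7b
2) 152.156ms=3/7b +152.156ms=3/7b
3) 304.311ms=6/7b +152.156ms=3/7b
4) 456.467ms=9/7b +456.467ms=9/7b
5) 912.933ms=18/7b +152.156ms=3/7b
6) 1065.089ms=3b +213.018ms=3/5b
7) 1278.107ms=18/5b +213.018ms=3/5b
8) 1491.124ms=21/5b +213.018ms=3/5b
9) 1704.142ms=24/5b +213.018ms=3/5b
10) 1917.16ms=27/5b +213.018ms=3/5b
Σ=6b of 6 (169bpm 3/8) — PASS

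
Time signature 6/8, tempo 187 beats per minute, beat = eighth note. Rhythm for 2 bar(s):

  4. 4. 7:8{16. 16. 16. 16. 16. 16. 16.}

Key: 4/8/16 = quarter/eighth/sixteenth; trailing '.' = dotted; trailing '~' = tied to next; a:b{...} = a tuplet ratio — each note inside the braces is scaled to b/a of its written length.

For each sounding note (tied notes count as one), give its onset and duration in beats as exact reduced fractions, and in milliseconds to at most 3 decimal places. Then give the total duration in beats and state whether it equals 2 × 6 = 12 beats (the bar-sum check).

1) 0.0ms=0b +962.567ms=3b
2) 962.567ms=3b +962.567ms=3b
3) 1925.134ms=6b +275.019ms=6/7b
4) 2200.153ms=48/7b +275.019ms=6/7b
5) 2475.172ms=54/7b +275.019ms=6/7b
6) 2750.191ms=60/7b +275.019ms=6/7b
7) 3025.21ms=66/7b +275.019ms=6/7b
8) 3300.229ms=72/7b +275.019ms=6/7b
9) 3575.248ms=78/7b +275.019ms=6/7b
Σ=12b of 12 (187bpm 6/8) — PASS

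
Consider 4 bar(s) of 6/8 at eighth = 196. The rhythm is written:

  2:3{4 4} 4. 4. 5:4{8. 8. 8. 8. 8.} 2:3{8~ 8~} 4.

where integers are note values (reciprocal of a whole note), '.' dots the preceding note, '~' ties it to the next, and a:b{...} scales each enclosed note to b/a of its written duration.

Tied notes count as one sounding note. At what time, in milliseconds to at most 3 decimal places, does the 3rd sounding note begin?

note 3 onset = 6b = 1836.735ms

1. 0.0ms @ 0 + 918.367ms (3)
2. 918.367ms @ 3 + 918.367ms (3)
3. 1836.735ms @ 6 + 918.367ms (3)
4. 2755.102ms @ 9 + 918.367ms (3)
5. 3673.469ms @ 12 + 367.347ms (6/5)
6. 4040.816ms @ 66/5 + 367.347ms (6/5)
7. 4408.163ms @ 72/5 + 367.347ms (6/5)
8. 4775.51ms @ 78/5 + 367.347ms (6/5)
9. 5142.857ms @ 84/5 + 367.347ms (6/5)
10. 5510.204ms @ 18 + 1836.735ms (6)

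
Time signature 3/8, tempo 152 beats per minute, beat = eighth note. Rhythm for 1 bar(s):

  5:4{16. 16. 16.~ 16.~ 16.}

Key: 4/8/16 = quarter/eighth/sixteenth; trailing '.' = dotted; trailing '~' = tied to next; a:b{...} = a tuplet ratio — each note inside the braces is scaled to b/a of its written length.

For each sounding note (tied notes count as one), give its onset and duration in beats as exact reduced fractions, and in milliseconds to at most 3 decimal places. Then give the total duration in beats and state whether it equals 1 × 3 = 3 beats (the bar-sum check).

1) 0.0ms=0b +236.842ms=3/5b
2) 236.842ms=3/5b +236.842ms=3/5b
3) 473.684ms=6/5b +710.526ms=9/5b
Σ=3b of 3 (152bpm 3/8) — PASS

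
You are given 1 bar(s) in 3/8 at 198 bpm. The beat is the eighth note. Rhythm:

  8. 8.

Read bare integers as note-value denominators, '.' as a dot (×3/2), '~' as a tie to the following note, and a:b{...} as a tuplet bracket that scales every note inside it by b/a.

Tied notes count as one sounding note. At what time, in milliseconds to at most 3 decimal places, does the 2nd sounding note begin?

note 2 onset = 3/2b = 454.545ms

1. 0.0ms @ 0 + 454.545ms (3/2)
2. 454.545ms @ 3/2 + 454.545ms (3/2)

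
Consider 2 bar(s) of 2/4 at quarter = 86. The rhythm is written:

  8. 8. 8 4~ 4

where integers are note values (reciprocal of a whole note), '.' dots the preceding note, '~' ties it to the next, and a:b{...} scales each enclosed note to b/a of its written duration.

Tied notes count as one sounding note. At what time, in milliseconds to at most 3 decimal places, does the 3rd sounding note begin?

1. 0.0ms @ 0 + 523.256ms (3/4)
2. 523.256ms @ 3/4 + 523.256ms (3/4)
3. 1046.512ms @ 3/2 + 348.837ms (1/2)
4. 1395.349ms @ 2 + 1395.349ms (2)

note 3 onset = 3/2b = 1046.512ms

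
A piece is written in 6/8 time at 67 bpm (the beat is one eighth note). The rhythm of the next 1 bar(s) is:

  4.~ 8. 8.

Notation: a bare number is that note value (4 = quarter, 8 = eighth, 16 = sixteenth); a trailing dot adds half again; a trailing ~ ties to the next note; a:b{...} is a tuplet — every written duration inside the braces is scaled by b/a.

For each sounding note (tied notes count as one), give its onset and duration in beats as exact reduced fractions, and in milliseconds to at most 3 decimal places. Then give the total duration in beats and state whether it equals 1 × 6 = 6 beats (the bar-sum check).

1) 0.0ms=0b +4029.851ms=9/2b
2) 4029.851ms=9/2b +1343.284ms=3/2b
Σ=6b of 6 (67bpm 6/8) — PASS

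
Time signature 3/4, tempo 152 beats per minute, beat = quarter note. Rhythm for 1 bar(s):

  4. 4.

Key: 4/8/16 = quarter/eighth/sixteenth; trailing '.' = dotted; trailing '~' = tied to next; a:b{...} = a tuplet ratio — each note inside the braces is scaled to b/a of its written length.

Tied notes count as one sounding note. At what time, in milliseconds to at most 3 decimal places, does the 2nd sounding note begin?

1. 0.0ms @ 0 + 592.105ms (3/2)
2. 592.105ms @ 3/2 + 592.105ms (3/2)

note 2 onset = 3/2b = 592.105ms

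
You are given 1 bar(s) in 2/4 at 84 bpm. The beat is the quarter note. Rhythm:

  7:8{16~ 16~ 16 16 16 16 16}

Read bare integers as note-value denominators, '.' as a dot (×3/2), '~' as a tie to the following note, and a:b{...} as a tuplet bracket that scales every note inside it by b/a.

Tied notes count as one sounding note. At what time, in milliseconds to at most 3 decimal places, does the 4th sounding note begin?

note 4 onset = 10/7b = 1020.408ms

1. 0.0ms @ 0 + 612.245ms (6/7)
2. 612.245ms @ 6/7 + 204.082ms (2/7)
3. 816.327ms @ 8/7 + 204.082ms (2/7)
4. 1020.408ms @ 10/7 + 204.082ms (2/7)
5. 1224.49ms @ 12/7 + 204.082ms (2/7)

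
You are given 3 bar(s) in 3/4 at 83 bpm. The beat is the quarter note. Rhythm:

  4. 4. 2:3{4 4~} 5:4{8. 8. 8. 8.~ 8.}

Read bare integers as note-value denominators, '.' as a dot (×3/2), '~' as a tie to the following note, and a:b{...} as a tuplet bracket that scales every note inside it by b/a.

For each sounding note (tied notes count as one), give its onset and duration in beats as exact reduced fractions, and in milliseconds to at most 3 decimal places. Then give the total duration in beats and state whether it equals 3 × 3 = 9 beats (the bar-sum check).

1) 0.0ms=0b +1084.337ms=3/2b
2) 1084.337ms=3/2b +1084.337ms=3/2b
3) 2168.675ms=3b +1084.337ms=3/2b
4) 3253.012ms=9/2b +1518.072ms=21/10b
5) 4771.084ms=33/5b +433.735ms=3/5b
6) 5204.819ms=36/5b +433.735ms=3/5b
7) 5638.554ms=39/5b +867.47ms=6/5b
Σ=9b of 9 (83bpm 3/4) — PASS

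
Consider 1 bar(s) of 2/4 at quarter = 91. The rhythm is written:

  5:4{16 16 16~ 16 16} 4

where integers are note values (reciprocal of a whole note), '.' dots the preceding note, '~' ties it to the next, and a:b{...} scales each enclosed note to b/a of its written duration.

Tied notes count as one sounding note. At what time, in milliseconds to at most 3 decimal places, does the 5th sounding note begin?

1. 0.0ms @ 0 + 131.868ms (1/5)
2. 131.868ms @ 1/5 + 131.868ms (1/5)
3. 263.736ms @ 2/5 + 263.736ms (2/5)
4. 527.473ms @ 4/5 + 131.868ms (1/5)
5. 659.341ms @ 1 + 659.341ms (1)

note 5 onset = 1b = 659.341ms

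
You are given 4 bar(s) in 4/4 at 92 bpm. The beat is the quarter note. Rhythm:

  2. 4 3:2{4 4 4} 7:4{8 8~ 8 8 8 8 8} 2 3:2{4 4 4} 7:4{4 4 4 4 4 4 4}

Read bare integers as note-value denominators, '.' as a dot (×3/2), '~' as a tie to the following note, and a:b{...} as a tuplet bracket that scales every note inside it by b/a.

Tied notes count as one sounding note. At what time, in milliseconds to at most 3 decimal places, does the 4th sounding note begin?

1. 0.0ms @ 0 + 1956.522ms (3)
2. 1956.522ms @ 3 + 652.174ms (1)
3. 2608.696ms @ 4 + 434.783ms (2/3)
4. 3043.478ms @ 14/3 + 434.783ms (2/3)
5. 3478.261ms @ 16/3 + 434.783ms (2/3)
6. 3913.043ms @ 6 + 186.335ms (2/7)
7. 4099.379ms @ 44/7 + 372.671ms (4/7)
8. 4472.05ms @ 48/7 + 186.335ms (2/7)
9. 4658.385ms @ 50/7 + 186.335ms (2/7)
10. 4844.72ms @ 52/7 + 186.335ms (2/7)
11. 5031.056ms @ 54/7 + 186.335ms (2/7)
12. 5217.391ms @ 8 + 1304.348ms (2)
13. 6521.739ms @ 10 + 434.783ms (2/3)
14. 6956.522ms @ 32/3 + 434.783ms (2/3)
15. 7391.304ms @ 34/3 + 434.783ms (2/3)
16. 7826.087ms @ 12 + 372.671ms (4/7)
17. 8198.758ms @ 88/7 + 372.671ms (4/7)
18. 8571.429ms @ 92/7 + 372.671ms (4/7)
19. 8944.099ms @ 96/7 + 372.671ms (4/7)
20. 9316.77ms @ 100/7 + 372.671ms (4/7)
21. 9689.441ms @ 104/7 + 372.671ms (4/7)
22. 10062.112ms @ 108/7 + 372.671ms (4/7)

note 4 onset = 14/3b = 3043.478ms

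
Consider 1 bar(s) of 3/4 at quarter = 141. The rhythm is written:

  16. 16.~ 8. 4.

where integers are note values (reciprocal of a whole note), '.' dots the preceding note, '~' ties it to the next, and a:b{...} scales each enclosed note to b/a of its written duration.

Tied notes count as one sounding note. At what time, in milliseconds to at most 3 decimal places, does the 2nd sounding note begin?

note 2 onset = 3/8b = 159.574ms

1. 0.0ms @ 0 + 159.574ms (3/8)
2. 159.574ms @ 3/8 + 478.723ms (9/8)
3. 638.298ms @ 3/2 + 638.298ms (3/2)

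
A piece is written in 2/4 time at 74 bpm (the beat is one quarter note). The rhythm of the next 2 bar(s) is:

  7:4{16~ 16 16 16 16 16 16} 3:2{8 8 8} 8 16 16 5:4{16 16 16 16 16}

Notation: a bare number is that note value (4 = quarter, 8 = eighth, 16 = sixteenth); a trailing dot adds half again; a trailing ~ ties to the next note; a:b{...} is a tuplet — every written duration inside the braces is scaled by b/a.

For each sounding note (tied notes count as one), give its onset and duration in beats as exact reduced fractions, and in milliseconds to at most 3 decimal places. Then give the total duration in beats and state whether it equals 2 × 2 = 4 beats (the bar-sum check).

1) 0.0ms=0b +231.66ms=2/7b
2) 231.66ms=2/7b +115.83ms=1/7b
3) 347.49ms=3/7b +115.83ms=1/7b
4) 463.32ms=4/7b +115.83ms=1/7b
5) 579.151ms=5/7b +115.83ms=1/7b
6) 694.981ms=6/7b +115.83ms=1/7b
7) 810.811ms=1b +270.27ms=1/3b
8) 1081.081ms=4/3b +270.27ms=1/3b
9) 1351.351ms=5/3b +270.27ms=1/3b
10) 1621.622ms=2b +405.405ms=1/2b
11) 2027.027ms=5/2b +202.703ms=1/4b
12) 2229.73ms=11/4b +202.703ms=1/4b
13) 2432.432ms=3b +162.162ms=1/5b
14) 2594.595ms=16/5b +162.162ms=1/5b
15) 2756.757ms=17/5b +162.162ms=1/5b
16) 2918.919ms=18/5b +162.162ms=1/5b
17) 3081.081ms=19/5b +162.162ms=1/5b
Σ=4b of 4 (74bpm 2/4) — PASS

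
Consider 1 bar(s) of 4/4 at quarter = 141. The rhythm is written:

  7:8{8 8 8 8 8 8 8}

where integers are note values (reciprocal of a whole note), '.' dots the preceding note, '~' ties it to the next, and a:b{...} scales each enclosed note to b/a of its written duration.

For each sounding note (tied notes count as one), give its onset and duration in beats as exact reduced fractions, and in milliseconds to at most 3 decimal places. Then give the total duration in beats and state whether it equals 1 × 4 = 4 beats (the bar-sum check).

1) 0.0ms=0b +243.161ms=4/7b
2) 243.161ms=4/7b +243.161ms=4/7b
3) 486.322ms=8/7b +243.161ms=4/7b
4) 729.483ms=12/7b +243.161ms=4/7b
5) 972.644ms=16/7b +243.161ms=4/7b
6) 1215.805ms=20/7b +243.161ms=4/7b
7) 1458.967ms=24/7b +243.161ms=4/7b
Σ=4b of 4 (141bpm 4/4) — PASS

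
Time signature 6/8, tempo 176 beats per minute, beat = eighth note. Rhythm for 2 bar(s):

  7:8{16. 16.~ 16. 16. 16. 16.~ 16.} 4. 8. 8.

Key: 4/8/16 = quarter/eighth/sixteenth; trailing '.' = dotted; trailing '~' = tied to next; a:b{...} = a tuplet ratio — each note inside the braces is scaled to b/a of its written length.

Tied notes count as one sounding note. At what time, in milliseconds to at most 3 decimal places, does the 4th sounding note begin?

1. 0.0ms @ 0 + 292.208ms (6/7)
2. 292.208ms @ 6/7 + 584.416ms (12/7)
3. 876.623ms @ 18/7 + 292.208ms (6/7)
4. 1168.831ms @ 24/7 + 292.208ms (6/7)
5. 1461.039ms @ 30/7 + 584.416ms (12/7)
6. 2045.455ms @ 6 + 1022.727ms (3)
7. 3068.182ms @ 9 + 511.364ms (3/2)
8. 3579.545ms @ 21/2 + 511.364ms (3/2)

note 4 onset = 24/7b = 1168.831ms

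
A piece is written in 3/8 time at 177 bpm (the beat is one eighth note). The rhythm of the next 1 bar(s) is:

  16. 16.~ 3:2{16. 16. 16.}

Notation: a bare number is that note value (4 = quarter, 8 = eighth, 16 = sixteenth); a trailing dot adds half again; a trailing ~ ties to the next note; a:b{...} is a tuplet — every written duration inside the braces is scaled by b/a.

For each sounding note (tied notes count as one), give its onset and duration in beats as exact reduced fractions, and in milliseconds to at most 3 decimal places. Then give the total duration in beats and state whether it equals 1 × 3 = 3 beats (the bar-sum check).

1) 0.0ms=0b +254.237ms=3/4b
2) 254.237ms=3/4b +423.729ms=5/4b
3) 677.966ms=2b +169.492ms=1/2b
4) 847.458ms=5/2b +169.492ms=1/2b
Σ=3b of 3 (177bpm 3/8) — PASS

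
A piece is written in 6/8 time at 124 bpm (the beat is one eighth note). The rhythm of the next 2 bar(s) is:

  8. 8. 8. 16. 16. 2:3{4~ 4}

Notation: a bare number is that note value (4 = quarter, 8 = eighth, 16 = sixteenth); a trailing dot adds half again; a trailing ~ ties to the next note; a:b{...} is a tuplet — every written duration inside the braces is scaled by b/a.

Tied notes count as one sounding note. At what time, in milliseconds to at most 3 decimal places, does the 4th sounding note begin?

note 4 onset = 9/2b = 2177.419ms

1. 0.0ms @ 0 + 725.806ms (3/2)
2. 725.806ms @ 3/2 + 725.806ms (3/2)
3. 1451.613ms @ 3 + 725.806ms (3/2)
4. 2177.419ms @ 9/2 + 362.903ms (3/4)
5. 2540.323ms @ 21/4 + 362.903ms (3/4)
6. 2903.226ms @ 6 + 2903.226ms (6)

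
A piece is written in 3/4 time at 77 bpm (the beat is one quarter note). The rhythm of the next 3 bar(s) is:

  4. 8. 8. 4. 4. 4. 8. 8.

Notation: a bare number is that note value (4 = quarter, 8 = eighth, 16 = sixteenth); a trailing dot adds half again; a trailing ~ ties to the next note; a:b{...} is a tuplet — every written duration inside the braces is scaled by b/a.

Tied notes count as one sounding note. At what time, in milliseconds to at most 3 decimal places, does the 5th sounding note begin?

1. 0.0ms @ 0 + 1168.831ms (3/2)
2. 1168.831ms @ 3/2 + 584.416ms (3/4)
3. 1753.247ms @ 9/4 + 584.416ms (3/4)
4. 2337.662ms @ 3 + 1168.831ms (3/2)
5. 3506.494ms @ 9/2 + 1168.831ms (3/2)
6. 4675.325ms @ 6 + 1168.831ms (3/2)
7. 5844.156ms @ 15/2 + 584.416ms (3/4)
8. 6428.571ms @ 33/4 + 584.416ms (3/4)

note 5 onset = 9/2b = 3506.494ms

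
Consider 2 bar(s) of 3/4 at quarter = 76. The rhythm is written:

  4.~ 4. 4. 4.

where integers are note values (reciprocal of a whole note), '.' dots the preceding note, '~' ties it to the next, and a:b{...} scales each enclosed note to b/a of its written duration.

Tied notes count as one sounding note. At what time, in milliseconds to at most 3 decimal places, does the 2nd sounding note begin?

note 2 onset = 3b = 2368.421ms

1. 0.0ms @ 0 + 2368.421ms (3)
2. 2368.421ms @ 3 + 1184.211ms (3/2)
3. 3552.632ms @ 9/2 + 1184.211ms (3/2)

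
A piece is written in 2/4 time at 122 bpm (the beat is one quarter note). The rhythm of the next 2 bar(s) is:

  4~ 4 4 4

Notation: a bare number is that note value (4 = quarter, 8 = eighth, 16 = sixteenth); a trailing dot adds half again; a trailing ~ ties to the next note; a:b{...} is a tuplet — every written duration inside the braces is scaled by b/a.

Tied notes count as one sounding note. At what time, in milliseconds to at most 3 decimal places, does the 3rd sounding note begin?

1. 0.0ms @ 0 + 983.607ms (2)
2. 983.607ms @ 2 + 491.803ms (1)
3. 1475.41ms @ 3 + 491.803ms (1)

note 3 onset = 3b = 1475.41ms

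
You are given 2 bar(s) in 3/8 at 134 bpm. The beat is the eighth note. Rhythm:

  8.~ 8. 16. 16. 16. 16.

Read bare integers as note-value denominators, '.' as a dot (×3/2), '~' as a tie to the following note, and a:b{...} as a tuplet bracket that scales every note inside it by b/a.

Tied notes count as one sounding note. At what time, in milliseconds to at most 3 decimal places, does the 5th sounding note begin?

1. 0.0ms @ 0 + 1343.284ms (3)
2. 1343.284ms @ 3 + 335.821ms (3/4)
3. 1679.104ms @ 15/4 + 335.821ms (3/4)
4. 2014.925ms @ 9/2 + 335.821ms (3/4)
5. 2350.746ms @ 21/4 + 335.821ms (3/4)

note 5 onset = 21/4b = 2350.746ms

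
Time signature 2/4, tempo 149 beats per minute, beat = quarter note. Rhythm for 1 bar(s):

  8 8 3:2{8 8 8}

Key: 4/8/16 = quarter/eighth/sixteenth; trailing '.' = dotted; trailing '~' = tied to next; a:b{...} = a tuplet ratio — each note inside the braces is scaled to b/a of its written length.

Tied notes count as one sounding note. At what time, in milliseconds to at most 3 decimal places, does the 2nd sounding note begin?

note 2 onset = 1/2b = 201.342ms

1. 0.0ms @ 0 + 201.342ms (1/2)
2. 201.342ms @ 1/2 + 201.342ms (1/2)
3. 402.685ms @ 1 + 134.228ms (1/3)
4. 536.913ms @ 4/3 + 134.228ms (1/3)
5. 671.141ms @ 5/3 + 134.228ms (1/3)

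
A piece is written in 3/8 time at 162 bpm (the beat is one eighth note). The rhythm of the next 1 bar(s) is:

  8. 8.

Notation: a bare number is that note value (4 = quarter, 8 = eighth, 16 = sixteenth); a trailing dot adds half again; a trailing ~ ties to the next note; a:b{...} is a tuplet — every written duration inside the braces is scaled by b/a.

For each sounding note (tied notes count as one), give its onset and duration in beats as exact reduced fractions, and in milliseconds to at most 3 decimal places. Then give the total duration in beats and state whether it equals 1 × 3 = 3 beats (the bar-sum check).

1) 0.0ms=0b +555.556ms=3/2b
2) 555.556ms=3/2b +555.556ms=3/2b
Σ=3b of 3 (162bpm 3/8) — PASS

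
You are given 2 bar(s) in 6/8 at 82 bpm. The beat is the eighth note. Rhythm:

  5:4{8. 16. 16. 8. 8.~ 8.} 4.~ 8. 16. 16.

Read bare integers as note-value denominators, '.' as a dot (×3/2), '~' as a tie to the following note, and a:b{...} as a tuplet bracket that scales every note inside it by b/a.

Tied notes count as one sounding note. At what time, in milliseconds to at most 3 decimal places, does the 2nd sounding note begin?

1. 0.0ms @ 0 + 878.049ms (6/5)
2. 878.049ms @ 6/5 + 439.024ms (3/5)
3. 1317.073ms @ 9/5 + 439.024ms (3/5)
4. 1756.098ms @ 12/5 + 878.049ms (6/5)
5. 2634.146ms @ 18/5 + 1756.098ms (12/5)
6. 4390.244ms @ 6 + 3292.683ms (9/2)
7. 7682.927ms @ 21/2 + 548.78ms (3/4)
8. 8231.707ms @ 45/4 + 548.78ms (3/4)

note 2 onset = 6/5b = 878.049ms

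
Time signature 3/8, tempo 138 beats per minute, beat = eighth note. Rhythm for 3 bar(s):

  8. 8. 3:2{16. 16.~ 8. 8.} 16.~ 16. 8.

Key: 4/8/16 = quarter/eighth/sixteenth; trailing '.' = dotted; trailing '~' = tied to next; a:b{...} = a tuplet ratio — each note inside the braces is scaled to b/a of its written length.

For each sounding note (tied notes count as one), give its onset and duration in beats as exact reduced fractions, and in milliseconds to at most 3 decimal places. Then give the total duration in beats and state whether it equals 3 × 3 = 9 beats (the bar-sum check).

1) 0.0ms=0b +652.174ms=3/2b
2) 652.174ms=3/2b +652.174ms=3/2b
3) 1304.348ms=3b +217.391ms=1/2b
4) 1521.739ms=7/2b +652.174ms=3/2b
5) 2173.913ms=5b +434.783ms=1b
6) 2608.696ms=6b +652.174ms=3/2b
7) 3260.87ms=15/2b +652.174ms=3/2b
Σ=9b of 9 (138bpm 3/8) — PASS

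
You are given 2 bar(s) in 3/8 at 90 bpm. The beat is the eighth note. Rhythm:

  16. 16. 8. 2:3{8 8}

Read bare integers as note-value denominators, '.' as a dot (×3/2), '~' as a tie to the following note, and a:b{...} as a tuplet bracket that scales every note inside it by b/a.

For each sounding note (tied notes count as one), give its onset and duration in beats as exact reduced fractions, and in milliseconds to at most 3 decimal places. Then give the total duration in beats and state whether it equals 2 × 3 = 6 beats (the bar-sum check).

1) 0.0ms=0b +500.0ms=3/4b
2) 500.0ms=3/4b +500.0ms=3/4b
3) 1000.0ms=3/2b +1000.0ms=3/2b
4) 2000.0ms=3b +1000.0ms=3/2b
5) 3000.0ms=9/2b +1000.0ms=3/2b
Σ=6b of 6 (90bpm 3/8) — PASS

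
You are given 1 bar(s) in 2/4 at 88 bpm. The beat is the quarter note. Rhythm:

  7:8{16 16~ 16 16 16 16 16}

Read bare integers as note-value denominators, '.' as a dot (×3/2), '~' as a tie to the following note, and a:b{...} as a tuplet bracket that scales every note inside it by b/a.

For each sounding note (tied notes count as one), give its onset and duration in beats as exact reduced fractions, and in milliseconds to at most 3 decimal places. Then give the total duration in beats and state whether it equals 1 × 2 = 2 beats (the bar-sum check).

1) 0.0ms=0b +194.805ms=2/7b
2) 194.805ms=2/7b +389.61ms=4/7b
3) 584.416ms=6/7b +194.805ms=2/7b
4) 779.221ms=8/7b +194.805ms=2/7b
5) 974.026ms=10/7b +194.805ms=2/7b
6) 1168.831ms=12/7b +194.805ms=2/7b
Σ=2b of 2 (88bpm 2/4) — PASS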